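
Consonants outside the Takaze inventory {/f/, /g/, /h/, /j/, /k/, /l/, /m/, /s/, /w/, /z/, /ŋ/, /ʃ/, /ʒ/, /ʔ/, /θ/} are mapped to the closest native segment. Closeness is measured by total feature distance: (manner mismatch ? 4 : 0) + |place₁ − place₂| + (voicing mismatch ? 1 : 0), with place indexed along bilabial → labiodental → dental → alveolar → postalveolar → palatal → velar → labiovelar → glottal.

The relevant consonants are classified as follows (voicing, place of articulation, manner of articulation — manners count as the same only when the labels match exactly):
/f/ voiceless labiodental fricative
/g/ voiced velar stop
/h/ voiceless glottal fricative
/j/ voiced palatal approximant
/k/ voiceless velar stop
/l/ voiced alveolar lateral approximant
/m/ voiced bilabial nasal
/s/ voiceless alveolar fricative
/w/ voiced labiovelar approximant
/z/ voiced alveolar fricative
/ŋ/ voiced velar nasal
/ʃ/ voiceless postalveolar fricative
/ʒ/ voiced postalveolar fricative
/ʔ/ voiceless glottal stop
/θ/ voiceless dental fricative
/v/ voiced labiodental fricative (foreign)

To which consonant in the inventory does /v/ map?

/f/ is closest: same manner (fricative), place distance 0 (labiodental→labiodental), voicing differs (+1); total 1. Next closest is /z/ at distance 2.

f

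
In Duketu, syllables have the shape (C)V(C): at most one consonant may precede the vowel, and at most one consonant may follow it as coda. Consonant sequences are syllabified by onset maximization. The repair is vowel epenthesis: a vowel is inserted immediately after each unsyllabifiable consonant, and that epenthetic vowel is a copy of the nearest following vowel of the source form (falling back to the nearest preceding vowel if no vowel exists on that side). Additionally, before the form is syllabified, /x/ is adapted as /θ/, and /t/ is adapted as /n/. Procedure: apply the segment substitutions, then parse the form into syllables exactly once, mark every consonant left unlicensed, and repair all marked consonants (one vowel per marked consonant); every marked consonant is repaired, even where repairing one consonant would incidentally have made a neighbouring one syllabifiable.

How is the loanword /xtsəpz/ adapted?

θənəsəpzə

Substitution: /x/ → /θ/, /t/ → /n/, giving /θnsəpz/.
The consonants /θ/, /n/, /z/ cannot be parsed into a legal (C)V(C) syllable (at most one coda consonant is licensed; onsets are limited to one consonant).
Each unlicensed consonant becomes the onset of a new syllable: /θ/ → /θə/, /n/ → /nə/, /z/ → /zə/.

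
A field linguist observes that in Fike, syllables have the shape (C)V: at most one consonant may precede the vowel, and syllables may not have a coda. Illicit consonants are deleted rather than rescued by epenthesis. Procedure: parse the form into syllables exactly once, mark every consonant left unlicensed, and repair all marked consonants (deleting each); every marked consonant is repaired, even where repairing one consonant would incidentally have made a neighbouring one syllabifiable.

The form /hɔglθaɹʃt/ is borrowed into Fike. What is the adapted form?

hɔθa

Under (C)V, the unsyllabifiable consonants are /g/, /l/, /ɹ/, /ʃ/, /t/ (no codas are permitted; onsets are limited to one consonant).
Each unlicensed consonant is deleted: /g/, /l/, /ɹ/, /ʃ/, /t/.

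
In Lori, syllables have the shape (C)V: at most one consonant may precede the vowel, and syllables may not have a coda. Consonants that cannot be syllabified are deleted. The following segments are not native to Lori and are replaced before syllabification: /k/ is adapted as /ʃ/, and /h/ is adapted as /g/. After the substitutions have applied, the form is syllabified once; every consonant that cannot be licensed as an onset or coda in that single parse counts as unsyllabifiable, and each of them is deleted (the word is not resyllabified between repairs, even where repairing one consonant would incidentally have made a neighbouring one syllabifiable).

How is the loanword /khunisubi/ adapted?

gunisubi

Substitution: /k/ → /ʃ/, /h/ → /g/, giving /ʃgunisubi/.
The consonants /ʃ/ cannot be parsed into a legal (C)V syllable (no codas are permitted; onsets are limited to one consonant).
Deletion applies to /ʃ/.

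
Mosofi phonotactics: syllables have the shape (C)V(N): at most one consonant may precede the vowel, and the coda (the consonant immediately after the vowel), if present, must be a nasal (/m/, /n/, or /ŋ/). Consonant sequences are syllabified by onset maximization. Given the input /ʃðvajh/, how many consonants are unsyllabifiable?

4

The consonants /ʃ/, /ð/, /j/, /h/ cannot be parsed into a legal (C)V(N) syllable (only a nasal (/m/, /n/, or /ŋ/) is licensed in coda position; onsets are limited to one consonant).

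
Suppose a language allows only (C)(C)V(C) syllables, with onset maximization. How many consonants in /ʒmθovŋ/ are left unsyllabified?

2

Under (C)(C)V(C), the unsyllabifiable consonants are /ʒ/, /ŋ/ (at most one coda consonant is licensed; onsets may contain at most 2 consonants).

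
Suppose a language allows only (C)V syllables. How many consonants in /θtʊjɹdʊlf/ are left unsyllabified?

5

Syllabifying with onset maximization leaves /θ/, /j/, /ɹ/, /l/, /f/ stranded (no codas are permitted; onsets are limited to one consonant).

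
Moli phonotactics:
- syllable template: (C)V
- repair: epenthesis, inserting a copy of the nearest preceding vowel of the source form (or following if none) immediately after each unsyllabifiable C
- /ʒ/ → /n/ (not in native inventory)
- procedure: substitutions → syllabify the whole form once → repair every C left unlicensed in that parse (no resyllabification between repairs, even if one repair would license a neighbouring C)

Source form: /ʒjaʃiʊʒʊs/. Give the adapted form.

Substitution: /ʒ/ → /n/, giving /njaʃiʊnʊs/.
Under (C)V, the unsyllabifiable consonants are /n/, /s/ (no codas are permitted; onsets are limited to one consonant).
Each unlicensed consonant becomes the onset of a new syllable: /n/ → /na/, /s/ → /sʊ/.

najaʃiʊnʊsʊ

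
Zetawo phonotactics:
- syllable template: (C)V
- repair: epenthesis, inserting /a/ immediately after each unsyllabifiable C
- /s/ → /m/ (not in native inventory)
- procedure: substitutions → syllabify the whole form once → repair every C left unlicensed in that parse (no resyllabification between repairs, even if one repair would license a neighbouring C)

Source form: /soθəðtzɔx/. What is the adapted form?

Substitution: /s/ → /m/, giving /moθəðtzɔx/.
Syllabifying with onset maximization leaves /ð/, /t/, /x/ stranded (no codas are permitted; onsets are limited to one consonant).
Epenthesis after each stranded consonant: /ð/ → /ða/, /t/ → /ta/, /x/ → /xa/.

moθəðatazɔxa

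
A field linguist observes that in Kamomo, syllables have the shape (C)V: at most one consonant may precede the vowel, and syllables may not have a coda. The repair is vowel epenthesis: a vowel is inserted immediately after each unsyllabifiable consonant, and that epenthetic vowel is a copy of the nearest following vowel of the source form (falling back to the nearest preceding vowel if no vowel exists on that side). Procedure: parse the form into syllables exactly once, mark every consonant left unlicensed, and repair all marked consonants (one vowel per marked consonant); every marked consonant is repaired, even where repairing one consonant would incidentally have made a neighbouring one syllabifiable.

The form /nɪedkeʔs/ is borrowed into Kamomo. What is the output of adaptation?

nɪedekeʔese

The consonants /d/, /ʔ/, /s/ cannot be parsed into a legal (C)V syllable (no codas are permitted; onsets are limited to one consonant).
Each unlicensed consonant becomes the onset of a new syllable: /d/ → /de/, /ʔ/ → /ʔe/, /s/ → /se/.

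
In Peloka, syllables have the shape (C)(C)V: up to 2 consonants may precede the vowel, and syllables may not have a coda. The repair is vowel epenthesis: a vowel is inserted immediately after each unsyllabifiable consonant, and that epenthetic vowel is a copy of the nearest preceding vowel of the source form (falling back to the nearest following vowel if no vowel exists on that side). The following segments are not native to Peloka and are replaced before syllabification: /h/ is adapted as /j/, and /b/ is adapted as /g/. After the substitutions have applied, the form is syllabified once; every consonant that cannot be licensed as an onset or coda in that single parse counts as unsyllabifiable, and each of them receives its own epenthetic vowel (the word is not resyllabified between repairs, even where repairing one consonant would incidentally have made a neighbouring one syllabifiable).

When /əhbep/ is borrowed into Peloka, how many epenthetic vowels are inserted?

After substitution the input is /əjgep/.
The unsyllabifiable consonants are /p/; each receives one epenthetic vowel.

1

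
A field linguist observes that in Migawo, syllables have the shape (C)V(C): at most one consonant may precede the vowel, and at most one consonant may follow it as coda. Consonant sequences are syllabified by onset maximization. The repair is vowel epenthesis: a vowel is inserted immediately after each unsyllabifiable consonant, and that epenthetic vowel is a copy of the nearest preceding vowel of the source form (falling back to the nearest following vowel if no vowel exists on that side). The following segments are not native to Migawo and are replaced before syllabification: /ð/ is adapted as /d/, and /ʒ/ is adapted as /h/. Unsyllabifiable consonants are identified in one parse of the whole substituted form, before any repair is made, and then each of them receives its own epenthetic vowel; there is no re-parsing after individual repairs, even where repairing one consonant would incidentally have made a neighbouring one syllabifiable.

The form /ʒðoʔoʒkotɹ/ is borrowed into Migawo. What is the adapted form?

hodoʔohkotɹo

Substitution: /ʒ/ → /h/, /ð/ → /d/, giving /hdoʔohkotɹ/.
The consonants /h/, /ɹ/ cannot be parsed into a legal (C)V(C) syllable (at most one coda consonant is licensed; onsets are limited to one consonant).
Epenthesis after each stranded consonant: /h/ → /ho/, /ɹ/ → /ɹo/.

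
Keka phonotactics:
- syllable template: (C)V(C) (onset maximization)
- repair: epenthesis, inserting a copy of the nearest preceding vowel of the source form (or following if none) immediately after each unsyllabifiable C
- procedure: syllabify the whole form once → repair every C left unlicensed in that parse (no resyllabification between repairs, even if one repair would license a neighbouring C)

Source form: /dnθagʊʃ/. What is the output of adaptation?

The consonants /d/, /n/ cannot be parsed into a legal (C)V(C) syllable (at most one coda consonant is licensed; onsets are limited to one consonant).
Epenthesis after each stranded consonant: /d/ → /da/, /n/ → /na/.

danaθagʊʃ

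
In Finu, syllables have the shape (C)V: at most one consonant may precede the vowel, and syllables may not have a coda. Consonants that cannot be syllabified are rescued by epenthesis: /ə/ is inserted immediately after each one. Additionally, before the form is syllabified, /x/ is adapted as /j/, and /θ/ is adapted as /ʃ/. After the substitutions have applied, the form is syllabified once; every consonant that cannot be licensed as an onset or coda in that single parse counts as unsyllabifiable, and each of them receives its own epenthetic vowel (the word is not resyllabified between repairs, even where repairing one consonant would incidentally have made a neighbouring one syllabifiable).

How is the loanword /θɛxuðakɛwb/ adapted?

ʃɛjuðakɛwəbə

Substitution: /θ/ → /ʃ/, /x/ → /j/, giving /ʃɛjuðakɛwb/.
Under (C)V, the unsyllabifiable consonants are /w/, /b/ (no codas are permitted; onsets are limited to one consonant).
Each unlicensed consonant becomes the onset of a new syllable: /w/ → /wə/, /b/ → /bə/.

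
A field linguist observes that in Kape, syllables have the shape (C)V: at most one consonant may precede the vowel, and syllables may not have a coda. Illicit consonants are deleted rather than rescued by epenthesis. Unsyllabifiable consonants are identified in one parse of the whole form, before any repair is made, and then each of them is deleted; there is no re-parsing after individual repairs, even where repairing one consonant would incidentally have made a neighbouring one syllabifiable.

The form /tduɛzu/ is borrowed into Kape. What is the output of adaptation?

duɛzu

Under (C)V, the unsyllabifiable consonants are /t/ (no codas are permitted; onsets are limited to one consonant).
Each unlicensed consonant is deleted: /t/.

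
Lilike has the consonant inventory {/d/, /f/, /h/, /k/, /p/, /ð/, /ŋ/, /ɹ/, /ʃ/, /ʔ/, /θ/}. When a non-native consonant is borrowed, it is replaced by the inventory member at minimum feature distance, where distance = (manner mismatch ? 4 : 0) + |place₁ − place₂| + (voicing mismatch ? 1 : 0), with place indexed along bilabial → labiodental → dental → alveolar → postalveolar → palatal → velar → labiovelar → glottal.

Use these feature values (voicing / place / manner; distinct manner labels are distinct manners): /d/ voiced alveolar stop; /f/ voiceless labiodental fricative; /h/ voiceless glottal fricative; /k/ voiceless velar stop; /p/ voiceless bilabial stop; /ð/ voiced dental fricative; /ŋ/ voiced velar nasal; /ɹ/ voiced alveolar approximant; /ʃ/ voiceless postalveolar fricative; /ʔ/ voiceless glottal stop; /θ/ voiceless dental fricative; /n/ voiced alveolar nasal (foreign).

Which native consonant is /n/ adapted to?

/ŋ/ is closest: same manner (nasal), place distance 3 (alveolar→velar), same voicing; total 3. Next closest is /d/ at distance 4.

ŋ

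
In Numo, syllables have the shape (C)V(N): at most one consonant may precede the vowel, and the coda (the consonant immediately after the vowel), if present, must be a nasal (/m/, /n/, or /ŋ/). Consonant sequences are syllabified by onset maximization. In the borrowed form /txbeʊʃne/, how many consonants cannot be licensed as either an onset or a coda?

3

Syllabifying with onset maximization leaves /t/, /x/, /ʃ/ stranded (only a nasal (/m/, /n/, or /ŋ/) is licensed in coda position; onsets are limited to one consonant).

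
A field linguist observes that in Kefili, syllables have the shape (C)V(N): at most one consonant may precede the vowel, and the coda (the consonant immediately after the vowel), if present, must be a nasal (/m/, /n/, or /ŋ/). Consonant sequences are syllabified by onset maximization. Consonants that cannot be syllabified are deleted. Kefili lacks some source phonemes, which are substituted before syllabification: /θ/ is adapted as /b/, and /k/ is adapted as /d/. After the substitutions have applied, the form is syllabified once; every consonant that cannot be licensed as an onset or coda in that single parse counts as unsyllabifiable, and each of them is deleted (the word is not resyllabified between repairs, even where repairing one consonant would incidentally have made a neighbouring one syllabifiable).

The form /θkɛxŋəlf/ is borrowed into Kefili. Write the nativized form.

Substitution: /θ/ → /b/, /k/ → /d/, giving /bdɛxŋəlf/.
The consonants /b/, /x/, /l/, /f/ cannot be parsed into a legal (C)V(N) syllable (only a nasal (/m/, /n/, or /ŋ/) is licensed in coda position; onsets are limited to one consonant).
Each unlicensed consonant is deleted: /b/, /x/, /l/, /f/.

dɛŋə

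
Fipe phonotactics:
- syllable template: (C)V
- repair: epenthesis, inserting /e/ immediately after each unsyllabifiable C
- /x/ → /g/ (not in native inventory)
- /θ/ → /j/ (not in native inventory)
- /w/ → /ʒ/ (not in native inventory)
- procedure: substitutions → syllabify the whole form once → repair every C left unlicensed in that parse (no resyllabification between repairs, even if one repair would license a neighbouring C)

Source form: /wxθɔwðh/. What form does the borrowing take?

Substitution: /w/ → /ʒ/, /x/ → /g/, /θ/ → /j/, giving /ʒgjɔʒðh/.
The consonants /ʒ/, /g/, /ʒ/, /ð/, /h/ cannot be parsed into a legal (C)V syllable (no codas are permitted; onsets are limited to one consonant).
Each unlicensed consonant becomes the onset of a new syllable: /ʒ/ → /ʒe/, /g/ → /ge/, /ʒ/ → /ʒe/, /ð/ → /ðe/, /h/ → /he/.

ʒegejɔʒeðehe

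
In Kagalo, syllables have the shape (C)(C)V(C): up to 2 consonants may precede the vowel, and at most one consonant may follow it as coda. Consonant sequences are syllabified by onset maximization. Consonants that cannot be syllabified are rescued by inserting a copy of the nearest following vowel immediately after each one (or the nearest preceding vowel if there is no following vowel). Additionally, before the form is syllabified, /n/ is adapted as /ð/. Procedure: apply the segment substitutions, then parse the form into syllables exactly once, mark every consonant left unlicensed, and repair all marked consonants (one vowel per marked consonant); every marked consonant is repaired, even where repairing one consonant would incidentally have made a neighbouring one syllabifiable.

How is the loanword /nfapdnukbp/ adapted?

Substitution: /n/ → /ð/, giving /ðfapdðukbp/.
The consonants /b/, /p/ cannot be parsed into a legal (C)(C)V(C) syllable (at most one coda consonant is licensed; onsets may contain at most 2 consonants).
Each unlicensed consonant becomes the onset of a new syllable: /b/ → /bu/, /p/ → /pu/.

ðfapdðukbupu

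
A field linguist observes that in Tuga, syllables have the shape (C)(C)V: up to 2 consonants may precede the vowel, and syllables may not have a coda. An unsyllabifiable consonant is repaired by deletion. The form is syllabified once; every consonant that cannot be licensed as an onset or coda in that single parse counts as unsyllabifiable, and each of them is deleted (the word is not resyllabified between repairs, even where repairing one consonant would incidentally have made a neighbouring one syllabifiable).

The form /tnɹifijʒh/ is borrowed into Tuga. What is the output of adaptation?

The consonants /t/, /j/, /ʒ/, /h/ cannot be parsed into a legal (C)(C)V syllable (no codas are permitted; onsets may contain at most 2 consonants).
Deletion applies to /t/, /j/, /ʒ/, /h/.

nɹifi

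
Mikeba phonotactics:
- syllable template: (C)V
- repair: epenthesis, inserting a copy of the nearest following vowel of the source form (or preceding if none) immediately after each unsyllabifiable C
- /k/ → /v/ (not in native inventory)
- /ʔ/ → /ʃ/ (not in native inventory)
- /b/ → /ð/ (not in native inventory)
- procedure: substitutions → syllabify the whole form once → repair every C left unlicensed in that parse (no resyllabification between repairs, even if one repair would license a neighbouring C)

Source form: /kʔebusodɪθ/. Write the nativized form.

Substitution: /k/ → /v/, /ʔ/ → /ʃ/, /b/ → /ð/, giving /vʃeðusodɪθ/.
The consonants /v/, /θ/ cannot be parsed into a legal (C)V syllable (no codas are permitted; onsets are limited to one consonant).
Epenthesis after each stranded consonant: /v/ → /ve/, /θ/ → /θɪ/.

veʃeðusodɪθɪ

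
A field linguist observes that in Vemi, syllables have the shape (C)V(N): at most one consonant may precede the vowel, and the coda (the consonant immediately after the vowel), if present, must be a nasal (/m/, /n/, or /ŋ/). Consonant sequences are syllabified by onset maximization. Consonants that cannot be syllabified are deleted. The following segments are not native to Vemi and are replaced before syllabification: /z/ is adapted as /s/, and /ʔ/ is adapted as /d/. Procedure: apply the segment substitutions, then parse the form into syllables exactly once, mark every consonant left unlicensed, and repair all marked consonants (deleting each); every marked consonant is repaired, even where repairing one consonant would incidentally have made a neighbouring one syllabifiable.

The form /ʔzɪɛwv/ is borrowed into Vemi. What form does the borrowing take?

sɪɛ

Substitution: /ʔ/ → /d/, /z/ → /s/, giving /dsɪɛwv/.
The consonants /d/, /w/, /v/ cannot be parsed into a legal (C)V(N) syllable (only a nasal (/m/, /n/, or /ŋ/) is licensed in coda position; onsets are limited to one consonant).
Deletion applies to /d/, /w/, /v/.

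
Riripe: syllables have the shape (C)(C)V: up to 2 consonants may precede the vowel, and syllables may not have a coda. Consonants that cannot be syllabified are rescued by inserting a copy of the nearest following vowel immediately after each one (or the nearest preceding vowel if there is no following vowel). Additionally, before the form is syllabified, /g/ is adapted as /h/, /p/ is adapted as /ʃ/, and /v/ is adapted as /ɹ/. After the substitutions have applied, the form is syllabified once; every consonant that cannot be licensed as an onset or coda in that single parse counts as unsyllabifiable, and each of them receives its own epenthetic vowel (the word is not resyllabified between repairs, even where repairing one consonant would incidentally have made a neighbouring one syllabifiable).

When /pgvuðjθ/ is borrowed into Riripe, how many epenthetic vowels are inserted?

4

After substitution the input is /ʃhɹuðjθ/.
The unsyllabifiable consonants are /ʃ/, /ð/, /j/, /θ/; each receives one epenthetic vowel.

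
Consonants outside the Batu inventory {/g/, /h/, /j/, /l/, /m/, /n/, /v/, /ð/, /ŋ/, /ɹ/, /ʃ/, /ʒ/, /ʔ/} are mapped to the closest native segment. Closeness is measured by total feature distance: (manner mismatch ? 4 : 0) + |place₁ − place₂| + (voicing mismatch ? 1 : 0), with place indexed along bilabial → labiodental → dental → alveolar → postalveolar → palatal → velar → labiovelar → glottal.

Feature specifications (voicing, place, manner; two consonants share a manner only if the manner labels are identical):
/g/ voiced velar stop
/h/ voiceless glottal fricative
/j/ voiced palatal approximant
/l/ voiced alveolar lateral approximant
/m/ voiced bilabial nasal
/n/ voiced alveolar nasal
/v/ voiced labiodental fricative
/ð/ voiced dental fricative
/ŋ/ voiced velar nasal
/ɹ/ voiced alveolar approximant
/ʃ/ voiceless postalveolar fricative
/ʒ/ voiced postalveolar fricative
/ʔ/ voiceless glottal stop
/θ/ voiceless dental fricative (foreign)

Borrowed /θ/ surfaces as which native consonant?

/ð/ is closest: same manner (fricative), place distance 0 (dental→dental), voicing differs (+1); total 1. Next closest is /v/ at distance 2.

ð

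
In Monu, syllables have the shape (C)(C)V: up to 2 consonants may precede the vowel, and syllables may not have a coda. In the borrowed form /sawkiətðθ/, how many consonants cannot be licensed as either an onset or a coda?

3

Syllabifying with onset maximization leaves /t/, /ð/, /θ/ stranded (no codas are permitted; onsets may contain at most 2 consonants).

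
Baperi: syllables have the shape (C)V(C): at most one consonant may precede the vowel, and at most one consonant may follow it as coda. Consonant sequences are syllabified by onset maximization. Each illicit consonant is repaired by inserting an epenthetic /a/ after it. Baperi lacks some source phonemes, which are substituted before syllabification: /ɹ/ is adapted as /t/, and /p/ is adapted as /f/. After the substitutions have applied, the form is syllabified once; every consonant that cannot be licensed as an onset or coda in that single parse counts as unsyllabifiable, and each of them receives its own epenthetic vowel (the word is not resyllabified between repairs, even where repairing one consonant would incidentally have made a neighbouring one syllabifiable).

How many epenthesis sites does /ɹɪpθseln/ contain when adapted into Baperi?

2

After substitution the input is /tɪfθseln/.
The unsyllabifiable consonants are /θ/, /n/; each receives one epenthetic vowel.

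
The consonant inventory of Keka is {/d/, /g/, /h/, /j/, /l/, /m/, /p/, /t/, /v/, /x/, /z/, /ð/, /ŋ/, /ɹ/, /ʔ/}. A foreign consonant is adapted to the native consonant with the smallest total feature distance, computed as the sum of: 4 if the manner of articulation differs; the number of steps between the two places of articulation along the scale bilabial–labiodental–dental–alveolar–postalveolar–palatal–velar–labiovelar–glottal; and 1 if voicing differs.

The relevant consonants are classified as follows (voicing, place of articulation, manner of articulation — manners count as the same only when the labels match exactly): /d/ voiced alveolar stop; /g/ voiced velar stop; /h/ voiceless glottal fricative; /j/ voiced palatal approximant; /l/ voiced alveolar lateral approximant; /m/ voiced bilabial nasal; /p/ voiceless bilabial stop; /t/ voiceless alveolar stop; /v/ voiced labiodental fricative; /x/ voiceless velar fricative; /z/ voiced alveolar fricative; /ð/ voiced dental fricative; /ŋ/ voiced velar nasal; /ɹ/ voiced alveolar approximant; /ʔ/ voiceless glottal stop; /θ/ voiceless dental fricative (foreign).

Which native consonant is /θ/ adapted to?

ð

/ð/ is closest: same manner (fricative), place distance 0 (dental→dental), voicing differs (+1); total 1. Next closest is /v/ at distance 2.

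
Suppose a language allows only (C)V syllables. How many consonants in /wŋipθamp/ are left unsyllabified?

Syllabifying with onset maximization leaves /w/, /p/, /m/, /p/ stranded (no codas are permitted; onsets are limited to one consonant).

4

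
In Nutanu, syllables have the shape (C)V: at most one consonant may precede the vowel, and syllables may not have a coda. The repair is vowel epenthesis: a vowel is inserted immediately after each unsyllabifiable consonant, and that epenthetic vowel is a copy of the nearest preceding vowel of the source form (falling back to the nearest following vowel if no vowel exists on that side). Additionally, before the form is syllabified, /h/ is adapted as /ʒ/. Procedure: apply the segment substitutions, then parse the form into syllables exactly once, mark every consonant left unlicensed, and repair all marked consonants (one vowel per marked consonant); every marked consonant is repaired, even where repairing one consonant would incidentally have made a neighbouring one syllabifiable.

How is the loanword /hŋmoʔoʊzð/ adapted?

ʒoŋomoʔoʊzʊðʊ

Substitution: /h/ → /ʒ/, giving /ʒŋmoʔoʊzð/.
The consonants /ʒ/, /ŋ/, /z/, /ð/ cannot be parsed into a legal (C)V syllable (no codas are permitted; onsets are limited to one consonant).
Inserting the epenthetic vowel yields /ʒ/ → /ʒo/, /ŋ/ → /ŋo/, /z/ → /zʊ/, /ð/ → /ðʊ/.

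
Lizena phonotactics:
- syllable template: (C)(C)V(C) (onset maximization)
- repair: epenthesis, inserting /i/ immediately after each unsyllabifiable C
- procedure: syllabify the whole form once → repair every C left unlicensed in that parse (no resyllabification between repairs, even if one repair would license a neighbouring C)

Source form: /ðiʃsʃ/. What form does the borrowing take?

Syllabifying with onset maximization leaves /s/, /ʃ/ stranded (at most one coda consonant is licensed; onsets may contain at most 2 consonants).
Epenthesis after each stranded consonant: /s/ → /si/, /ʃ/ → /ʃi/.

ðiʃsiʃi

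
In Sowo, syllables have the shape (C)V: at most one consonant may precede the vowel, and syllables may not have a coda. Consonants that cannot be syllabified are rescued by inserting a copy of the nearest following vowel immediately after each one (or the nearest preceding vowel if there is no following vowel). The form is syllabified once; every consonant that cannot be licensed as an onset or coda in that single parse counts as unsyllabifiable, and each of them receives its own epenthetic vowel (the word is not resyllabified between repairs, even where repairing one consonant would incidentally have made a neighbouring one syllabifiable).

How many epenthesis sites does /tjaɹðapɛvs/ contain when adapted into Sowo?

4

The unsyllabifiable consonants are /t/, /ɹ/, /v/, /s/; each receives one epenthetic vowel.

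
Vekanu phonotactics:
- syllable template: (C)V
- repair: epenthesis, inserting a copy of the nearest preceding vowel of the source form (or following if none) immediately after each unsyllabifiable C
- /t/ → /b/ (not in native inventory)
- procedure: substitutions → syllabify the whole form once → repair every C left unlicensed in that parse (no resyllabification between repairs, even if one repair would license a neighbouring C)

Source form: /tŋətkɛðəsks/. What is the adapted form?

bəŋəbəkɛðəsəkəsə

Substitution: /t/ → /b/, giving /bŋəbkɛðəsks/.
The consonants /b/, /b/, /s/, /k/, /s/ cannot be parsed into a legal (C)V syllable (no codas are permitted; onsets are limited to one consonant).
Epenthesis after each stranded consonant: /b/ → /bə/, /b/ → /bə/, /s/ → /sə/, /k/ → /kə/, /s/ → /sə/.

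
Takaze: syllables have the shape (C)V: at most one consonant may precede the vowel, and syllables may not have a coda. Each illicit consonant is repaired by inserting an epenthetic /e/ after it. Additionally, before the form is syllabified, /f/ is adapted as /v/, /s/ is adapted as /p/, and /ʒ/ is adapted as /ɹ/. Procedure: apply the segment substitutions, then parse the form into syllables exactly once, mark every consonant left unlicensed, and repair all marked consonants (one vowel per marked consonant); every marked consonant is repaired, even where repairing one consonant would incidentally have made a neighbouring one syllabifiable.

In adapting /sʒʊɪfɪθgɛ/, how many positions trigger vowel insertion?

2

After substitution the input is /pɹʊɪvɪθgɛ/.
The unsyllabifiable consonants are /p/, /θ/; each receives one epenthetic vowel.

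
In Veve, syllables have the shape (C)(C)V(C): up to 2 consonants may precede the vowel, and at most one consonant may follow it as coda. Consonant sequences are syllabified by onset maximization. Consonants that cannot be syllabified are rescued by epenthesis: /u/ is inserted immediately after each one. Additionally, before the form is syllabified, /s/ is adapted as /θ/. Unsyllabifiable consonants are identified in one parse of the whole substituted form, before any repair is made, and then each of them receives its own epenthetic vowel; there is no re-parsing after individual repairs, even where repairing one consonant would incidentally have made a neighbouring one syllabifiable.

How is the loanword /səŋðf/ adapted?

Substitution: /s/ → /θ/, giving /θəŋðf/.
Under (C)(C)V(C), the unsyllabifiable consonants are /ð/, /f/ (at most one coda consonant is licensed; onsets may contain at most 2 consonants).
Inserting the epenthetic vowel yields /ð/ → /ðu/, /f/ → /fu/.

θəŋðufu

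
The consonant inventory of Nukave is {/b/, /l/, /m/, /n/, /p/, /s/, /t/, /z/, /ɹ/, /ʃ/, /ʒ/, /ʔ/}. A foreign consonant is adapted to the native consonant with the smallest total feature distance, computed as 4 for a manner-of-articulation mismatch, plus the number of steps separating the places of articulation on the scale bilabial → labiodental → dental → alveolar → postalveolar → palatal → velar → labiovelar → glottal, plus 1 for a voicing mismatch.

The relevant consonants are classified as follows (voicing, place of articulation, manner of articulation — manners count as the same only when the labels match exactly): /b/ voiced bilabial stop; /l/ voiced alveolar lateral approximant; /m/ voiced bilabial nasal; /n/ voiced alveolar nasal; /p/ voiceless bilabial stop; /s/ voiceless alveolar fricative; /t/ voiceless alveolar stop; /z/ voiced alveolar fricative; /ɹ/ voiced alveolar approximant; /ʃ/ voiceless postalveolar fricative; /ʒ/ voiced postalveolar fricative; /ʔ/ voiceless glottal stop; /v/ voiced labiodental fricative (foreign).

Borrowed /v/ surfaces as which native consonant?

z

/z/ is closest: same manner (fricative), place distance 2 (labiodental→alveolar), same voicing; total 2. Next closest is /s/ at distance 3.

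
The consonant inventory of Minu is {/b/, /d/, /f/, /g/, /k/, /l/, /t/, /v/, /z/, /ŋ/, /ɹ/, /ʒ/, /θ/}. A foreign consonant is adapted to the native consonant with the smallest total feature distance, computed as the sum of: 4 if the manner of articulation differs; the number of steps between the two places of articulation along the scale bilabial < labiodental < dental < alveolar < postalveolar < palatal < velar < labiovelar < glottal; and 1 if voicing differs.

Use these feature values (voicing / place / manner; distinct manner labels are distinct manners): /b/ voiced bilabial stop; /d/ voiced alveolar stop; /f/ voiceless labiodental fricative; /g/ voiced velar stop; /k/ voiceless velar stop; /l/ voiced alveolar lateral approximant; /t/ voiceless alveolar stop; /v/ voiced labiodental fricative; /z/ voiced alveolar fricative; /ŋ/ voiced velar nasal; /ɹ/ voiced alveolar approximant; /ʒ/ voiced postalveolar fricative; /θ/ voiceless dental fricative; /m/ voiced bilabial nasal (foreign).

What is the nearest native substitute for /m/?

b

/b/ is closest: manner differs (nasal→stop, +4), place distance 0 (bilabial→bilabial), same voicing; total 4. Next closest is /v/ at distance 5.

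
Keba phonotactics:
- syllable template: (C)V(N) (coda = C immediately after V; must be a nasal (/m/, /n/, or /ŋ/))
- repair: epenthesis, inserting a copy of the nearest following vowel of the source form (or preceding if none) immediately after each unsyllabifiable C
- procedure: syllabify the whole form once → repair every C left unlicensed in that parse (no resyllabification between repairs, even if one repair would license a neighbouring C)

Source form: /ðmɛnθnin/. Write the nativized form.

ðɛmɛnθinin

The consonants /ð/, /θ/ cannot be parsed into a legal (C)V(N) syllable (only a nasal (/m/, /n/, or /ŋ/) is licensed in coda position; onsets are limited to one consonant).
Epenthesis after each stranded consonant: /ð/ → /ðɛ/, /θ/ → /θi/.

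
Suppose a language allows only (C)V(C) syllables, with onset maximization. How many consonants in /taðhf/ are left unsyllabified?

2

Under (C)V(C), the unsyllabifiable consonants are /h/, /f/ (at most one coda consonant is licensed; onsets are limited to one consonant).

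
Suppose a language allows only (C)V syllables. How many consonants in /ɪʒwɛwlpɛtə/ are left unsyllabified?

The consonants /ʒ/, /w/, /l/ cannot be parsed into a legal (C)V syllable (no codas are permitted; onsets are limited to one consonant).

3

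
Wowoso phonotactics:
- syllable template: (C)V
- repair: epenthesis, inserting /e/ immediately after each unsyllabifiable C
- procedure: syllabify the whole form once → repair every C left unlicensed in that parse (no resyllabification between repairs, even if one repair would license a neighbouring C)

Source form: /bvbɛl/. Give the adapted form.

Syllabifying with onset maximization leaves /b/, /v/, /l/ stranded (no codas are permitted; onsets are limited to one consonant).
Epenthesis after each stranded consonant: /b/ → /be/, /v/ → /ve/, /l/ → /le/.

bevebɛle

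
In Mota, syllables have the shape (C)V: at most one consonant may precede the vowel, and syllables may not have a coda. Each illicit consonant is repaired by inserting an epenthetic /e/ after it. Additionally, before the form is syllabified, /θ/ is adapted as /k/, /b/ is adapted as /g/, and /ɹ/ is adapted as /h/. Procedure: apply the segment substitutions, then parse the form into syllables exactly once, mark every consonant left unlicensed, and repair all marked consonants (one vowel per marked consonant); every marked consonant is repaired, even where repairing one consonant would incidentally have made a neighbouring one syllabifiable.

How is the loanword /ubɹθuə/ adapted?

ugehekuə

Substitution: /b/ → /g/, /ɹ/ → /h/, /θ/ → /k/, giving /ughkuə/.
Under (C)V, the unsyllabifiable consonants are /g/, /h/ (no codas are permitted; onsets are limited to one consonant).
Each unlicensed consonant becomes the onset of a new syllable: /g/ → /ge/, /h/ → /he/.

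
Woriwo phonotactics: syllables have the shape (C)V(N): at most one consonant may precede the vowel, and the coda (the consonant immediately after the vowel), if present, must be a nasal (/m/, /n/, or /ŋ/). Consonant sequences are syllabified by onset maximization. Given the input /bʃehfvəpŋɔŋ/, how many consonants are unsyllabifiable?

Under (C)V(N), the unsyllabifiable consonants are /b/, /h/, /f/, /p/ (only a nasal (/m/, /n/, or /ŋ/) is licensed in coda position; onsets are limited to one consonant).

4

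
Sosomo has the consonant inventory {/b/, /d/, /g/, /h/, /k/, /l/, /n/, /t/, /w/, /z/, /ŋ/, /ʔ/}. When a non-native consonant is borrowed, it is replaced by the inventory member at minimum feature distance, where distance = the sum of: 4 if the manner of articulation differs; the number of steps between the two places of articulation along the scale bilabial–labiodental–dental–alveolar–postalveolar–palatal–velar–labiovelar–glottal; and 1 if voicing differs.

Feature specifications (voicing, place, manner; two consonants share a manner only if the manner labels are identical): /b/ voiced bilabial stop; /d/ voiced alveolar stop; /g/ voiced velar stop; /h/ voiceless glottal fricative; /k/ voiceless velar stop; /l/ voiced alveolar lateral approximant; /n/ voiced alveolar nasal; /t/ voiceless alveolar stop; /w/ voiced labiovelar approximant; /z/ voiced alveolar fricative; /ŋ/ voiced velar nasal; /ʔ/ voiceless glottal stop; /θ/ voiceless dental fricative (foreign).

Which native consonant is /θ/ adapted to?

z

/z/ is closest: same manner (fricative), place distance 1 (dental→alveolar), voicing differs (+1); total 2. Next closest is /t/ at distance 5.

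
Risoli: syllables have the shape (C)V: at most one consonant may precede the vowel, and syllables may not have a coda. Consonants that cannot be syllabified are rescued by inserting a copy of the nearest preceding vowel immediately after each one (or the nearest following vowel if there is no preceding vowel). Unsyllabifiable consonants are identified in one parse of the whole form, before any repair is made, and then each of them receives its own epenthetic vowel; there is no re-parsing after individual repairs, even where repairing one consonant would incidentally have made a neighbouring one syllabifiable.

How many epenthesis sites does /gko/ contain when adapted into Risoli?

The unsyllabifiable consonants are /g/; each receives one epenthetic vowel.

1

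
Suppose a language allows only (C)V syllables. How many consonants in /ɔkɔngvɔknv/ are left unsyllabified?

The consonants /n/, /g/, /k/, /n/, /v/ cannot be parsed into a legal (C)V syllable (no codas are permitted; onsets are limited to one consonant).

5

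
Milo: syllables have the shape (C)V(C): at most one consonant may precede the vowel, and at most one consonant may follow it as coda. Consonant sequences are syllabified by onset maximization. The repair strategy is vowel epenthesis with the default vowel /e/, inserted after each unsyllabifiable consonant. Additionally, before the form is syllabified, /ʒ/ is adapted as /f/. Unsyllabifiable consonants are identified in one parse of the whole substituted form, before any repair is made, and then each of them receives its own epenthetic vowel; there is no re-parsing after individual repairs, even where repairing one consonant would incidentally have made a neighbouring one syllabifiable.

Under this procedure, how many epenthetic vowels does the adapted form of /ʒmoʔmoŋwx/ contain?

3

After substitution the input is /fmoʔmoŋwx/.
The unsyllabifiable consonants are /f/, /w/, /x/; each receives one epenthetic vowel.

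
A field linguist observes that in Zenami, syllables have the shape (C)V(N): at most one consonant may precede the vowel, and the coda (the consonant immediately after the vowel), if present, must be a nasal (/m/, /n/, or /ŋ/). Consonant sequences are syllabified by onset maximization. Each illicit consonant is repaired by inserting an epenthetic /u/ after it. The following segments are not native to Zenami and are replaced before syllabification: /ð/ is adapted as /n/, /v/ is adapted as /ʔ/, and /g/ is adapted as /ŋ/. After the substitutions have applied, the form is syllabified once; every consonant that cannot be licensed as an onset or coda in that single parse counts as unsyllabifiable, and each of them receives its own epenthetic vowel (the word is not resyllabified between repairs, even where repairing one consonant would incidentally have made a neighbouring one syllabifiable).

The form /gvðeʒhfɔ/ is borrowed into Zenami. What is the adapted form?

Substitution: /g/ → /ŋ/, /v/ → /ʔ/, /ð/ → /n/, giving /ŋʔneʒhfɔ/.
Syllabifying with onset maximization leaves /ŋ/, /ʔ/, /ʒ/, /h/ stranded (only a nasal (/m/, /n/, or /ŋ/) is licensed in coda position; onsets are limited to one consonant).
Each unlicensed consonant becomes the onset of a new syllable: /ŋ/ → /ŋu/, /ʔ/ → /ʔu/, /ʒ/ → /ʒu/, /h/ → /hu/.

ŋuʔuneʒuhufɔ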